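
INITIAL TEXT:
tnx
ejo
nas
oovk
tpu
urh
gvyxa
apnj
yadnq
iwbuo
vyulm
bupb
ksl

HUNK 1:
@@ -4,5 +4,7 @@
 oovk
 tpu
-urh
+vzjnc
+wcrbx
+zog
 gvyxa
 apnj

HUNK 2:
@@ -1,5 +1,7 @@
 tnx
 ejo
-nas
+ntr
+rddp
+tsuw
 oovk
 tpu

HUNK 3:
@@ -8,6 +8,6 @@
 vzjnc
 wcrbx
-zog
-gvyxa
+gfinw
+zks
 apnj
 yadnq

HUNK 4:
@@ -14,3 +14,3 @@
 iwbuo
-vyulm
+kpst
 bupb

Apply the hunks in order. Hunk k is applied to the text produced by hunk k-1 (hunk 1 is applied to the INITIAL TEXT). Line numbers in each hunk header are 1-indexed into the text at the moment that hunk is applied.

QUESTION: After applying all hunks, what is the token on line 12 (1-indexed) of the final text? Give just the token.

Hunk 1: at line 4 remove [urh] add [vzjnc,wcrbx,zog] -> 15 lines: tnx ejo nas oovk tpu vzjnc wcrbx zog gvyxa apnj yadnq iwbuo vyulm bupb ksl
Hunk 2: at line 1 remove [nas] add [ntr,rddp,tsuw] -> 17 lines: tnx ejo ntr rddp tsuw oovk tpu vzjnc wcrbx zog gvyxa apnj yadnq iwbuo vyulm bupb ksl
Hunk 3: at line 8 remove [zog,gvyxa] add [gfinw,zks] -> 17 lines: tnx ejo ntr rddp tsuw oovk tpu vzjnc wcrbx gfinw zks apnj yadnq iwbuo vyulm bupb ksl
Hunk 4: at line 14 remove [vyulm] add [kpst] -> 17 lines: tnx ejo ntr rddp tsuw oovk tpu vzjnc wcrbx gfinw zks apnj yadnq iwbuo kpst bupb ksl
Final line 12: apnj

Answer: apnj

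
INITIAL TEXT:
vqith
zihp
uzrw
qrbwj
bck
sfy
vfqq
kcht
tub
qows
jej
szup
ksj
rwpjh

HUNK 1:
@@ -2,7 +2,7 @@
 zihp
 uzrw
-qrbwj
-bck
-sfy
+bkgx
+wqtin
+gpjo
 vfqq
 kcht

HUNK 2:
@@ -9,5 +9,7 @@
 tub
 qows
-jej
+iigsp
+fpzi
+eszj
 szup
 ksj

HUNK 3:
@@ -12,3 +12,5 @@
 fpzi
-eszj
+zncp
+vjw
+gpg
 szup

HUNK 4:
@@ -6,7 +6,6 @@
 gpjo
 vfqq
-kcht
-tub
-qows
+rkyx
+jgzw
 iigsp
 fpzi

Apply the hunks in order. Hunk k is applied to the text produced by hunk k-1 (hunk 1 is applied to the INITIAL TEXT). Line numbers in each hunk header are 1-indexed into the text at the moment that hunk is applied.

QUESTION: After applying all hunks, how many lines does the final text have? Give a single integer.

Hunk 1: at line 2 remove [qrbwj,bck,sfy] add [bkgx,wqtin,gpjo] -> 14 lines: vqith zihp uzrw bkgx wqtin gpjo vfqq kcht tub qows jej szup ksj rwpjh
Hunk 2: at line 9 remove [jej] add [iigsp,fpzi,eszj] -> 16 lines: vqith zihp uzrw bkgx wqtin gpjo vfqq kcht tub qows iigsp fpzi eszj szup ksj rwpjh
Hunk 3: at line 12 remove [eszj] add [zncp,vjw,gpg] -> 18 lines: vqith zihp uzrw bkgx wqtin gpjo vfqq kcht tub qows iigsp fpzi zncp vjw gpg szup ksj rwpjh
Hunk 4: at line 6 remove [kcht,tub,qows] add [rkyx,jgzw] -> 17 lines: vqith zihp uzrw bkgx wqtin gpjo vfqq rkyx jgzw iigsp fpzi zncp vjw gpg szup ksj rwpjh
Final line count: 17

Answer: 17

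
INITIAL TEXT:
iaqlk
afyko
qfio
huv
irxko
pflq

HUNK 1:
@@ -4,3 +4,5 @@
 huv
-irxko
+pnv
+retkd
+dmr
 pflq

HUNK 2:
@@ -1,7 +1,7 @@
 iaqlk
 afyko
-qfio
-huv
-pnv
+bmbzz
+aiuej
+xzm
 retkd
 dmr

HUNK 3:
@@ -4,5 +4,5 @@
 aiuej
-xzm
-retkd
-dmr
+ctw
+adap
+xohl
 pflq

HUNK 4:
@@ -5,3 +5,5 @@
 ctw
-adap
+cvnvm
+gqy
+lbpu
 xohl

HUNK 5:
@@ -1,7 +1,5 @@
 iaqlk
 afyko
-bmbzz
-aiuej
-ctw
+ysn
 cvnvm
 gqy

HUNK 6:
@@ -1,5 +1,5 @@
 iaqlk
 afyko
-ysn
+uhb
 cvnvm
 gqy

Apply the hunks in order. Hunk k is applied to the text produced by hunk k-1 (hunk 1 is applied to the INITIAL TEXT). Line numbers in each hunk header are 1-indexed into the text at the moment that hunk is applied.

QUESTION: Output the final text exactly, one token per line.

Answer: iaqlk
afyko
uhb
cvnvm
gqy
lbpu
xohl
pflq

Derivation:
Hunk 1: at line 4 remove [irxko] add [pnv,retkd,dmr] -> 8 lines: iaqlk afyko qfio huv pnv retkd dmr pflq
Hunk 2: at line 1 remove [qfio,huv,pnv] add [bmbzz,aiuej,xzm] -> 8 lines: iaqlk afyko bmbzz aiuej xzm retkd dmr pflq
Hunk 3: at line 4 remove [xzm,retkd,dmr] add [ctw,adap,xohl] -> 8 lines: iaqlk afyko bmbzz aiuej ctw adap xohl pflq
Hunk 4: at line 5 remove [adap] add [cvnvm,gqy,lbpu] -> 10 lines: iaqlk afyko bmbzz aiuej ctw cvnvm gqy lbpu xohl pflq
Hunk 5: at line 1 remove [bmbzz,aiuej,ctw] add [ysn] -> 8 lines: iaqlk afyko ysn cvnvm gqy lbpu xohl pflq
Hunk 6: at line 1 remove [ysn] add [uhb] -> 8 lines: iaqlk afyko uhb cvnvm gqy lbpu xohl pflq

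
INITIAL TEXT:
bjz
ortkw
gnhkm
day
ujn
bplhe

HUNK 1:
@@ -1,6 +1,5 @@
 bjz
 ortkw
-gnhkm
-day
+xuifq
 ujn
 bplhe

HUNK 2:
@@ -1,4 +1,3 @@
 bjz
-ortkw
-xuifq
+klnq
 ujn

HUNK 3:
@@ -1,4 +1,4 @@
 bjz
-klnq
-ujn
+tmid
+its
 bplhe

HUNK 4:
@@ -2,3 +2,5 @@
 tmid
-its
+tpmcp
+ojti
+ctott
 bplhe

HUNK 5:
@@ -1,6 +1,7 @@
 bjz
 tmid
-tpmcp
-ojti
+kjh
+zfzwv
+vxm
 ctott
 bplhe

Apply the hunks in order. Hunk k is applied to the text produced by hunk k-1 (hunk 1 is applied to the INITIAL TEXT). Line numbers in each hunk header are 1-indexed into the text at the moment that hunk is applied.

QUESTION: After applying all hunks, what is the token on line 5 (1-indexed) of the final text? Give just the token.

Answer: vxm

Derivation:
Hunk 1: at line 1 remove [gnhkm,day] add [xuifq] -> 5 lines: bjz ortkw xuifq ujn bplhe
Hunk 2: at line 1 remove [ortkw,xuifq] add [klnq] -> 4 lines: bjz klnq ujn bplhe
Hunk 3: at line 1 remove [klnq,ujn] add [tmid,its] -> 4 lines: bjz tmid its bplhe
Hunk 4: at line 2 remove [its] add [tpmcp,ojti,ctott] -> 6 lines: bjz tmid tpmcp ojti ctott bplhe
Hunk 5: at line 1 remove [tpmcp,ojti] add [kjh,zfzwv,vxm] -> 7 lines: bjz tmid kjh zfzwv vxm ctott bplhe
Final line 5: vxm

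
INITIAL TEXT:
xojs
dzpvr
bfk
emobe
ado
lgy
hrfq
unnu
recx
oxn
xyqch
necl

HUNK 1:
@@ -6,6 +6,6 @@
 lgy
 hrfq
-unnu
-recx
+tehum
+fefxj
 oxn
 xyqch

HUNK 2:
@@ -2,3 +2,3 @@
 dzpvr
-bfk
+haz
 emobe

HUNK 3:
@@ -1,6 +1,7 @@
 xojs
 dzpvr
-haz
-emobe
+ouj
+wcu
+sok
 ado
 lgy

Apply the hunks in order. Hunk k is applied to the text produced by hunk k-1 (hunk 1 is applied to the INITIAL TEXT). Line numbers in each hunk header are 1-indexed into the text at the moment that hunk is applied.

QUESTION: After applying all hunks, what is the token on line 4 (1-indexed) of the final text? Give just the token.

Hunk 1: at line 6 remove [unnu,recx] add [tehum,fefxj] -> 12 lines: xojs dzpvr bfk emobe ado lgy hrfq tehum fefxj oxn xyqch necl
Hunk 2: at line 2 remove [bfk] add [haz] -> 12 lines: xojs dzpvr haz emobe ado lgy hrfq tehum fefxj oxn xyqch necl
Hunk 3: at line 1 remove [haz,emobe] add [ouj,wcu,sok] -> 13 lines: xojs dzpvr ouj wcu sok ado lgy hrfq tehum fefxj oxn xyqch necl
Final line 4: wcu

Answer: wcu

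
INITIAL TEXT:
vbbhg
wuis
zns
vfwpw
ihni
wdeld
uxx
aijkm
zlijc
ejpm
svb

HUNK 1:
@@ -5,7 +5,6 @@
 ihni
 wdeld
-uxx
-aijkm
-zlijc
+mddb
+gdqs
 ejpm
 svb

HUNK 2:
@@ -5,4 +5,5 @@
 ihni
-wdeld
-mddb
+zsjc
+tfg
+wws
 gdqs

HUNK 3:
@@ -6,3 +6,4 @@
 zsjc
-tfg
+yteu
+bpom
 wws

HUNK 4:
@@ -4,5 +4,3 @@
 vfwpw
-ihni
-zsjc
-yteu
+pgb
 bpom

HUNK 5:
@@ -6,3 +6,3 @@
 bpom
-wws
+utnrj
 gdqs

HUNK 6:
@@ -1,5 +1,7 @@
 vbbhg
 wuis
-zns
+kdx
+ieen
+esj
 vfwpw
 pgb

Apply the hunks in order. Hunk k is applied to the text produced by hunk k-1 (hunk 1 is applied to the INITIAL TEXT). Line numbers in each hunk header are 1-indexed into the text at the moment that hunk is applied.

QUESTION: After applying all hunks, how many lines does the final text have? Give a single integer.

Hunk 1: at line 5 remove [uxx,aijkm,zlijc] add [mddb,gdqs] -> 10 lines: vbbhg wuis zns vfwpw ihni wdeld mddb gdqs ejpm svb
Hunk 2: at line 5 remove [wdeld,mddb] add [zsjc,tfg,wws] -> 11 lines: vbbhg wuis zns vfwpw ihni zsjc tfg wws gdqs ejpm svb
Hunk 3: at line 6 remove [tfg] add [yteu,bpom] -> 12 lines: vbbhg wuis zns vfwpw ihni zsjc yteu bpom wws gdqs ejpm svb
Hunk 4: at line 4 remove [ihni,zsjc,yteu] add [pgb] -> 10 lines: vbbhg wuis zns vfwpw pgb bpom wws gdqs ejpm svb
Hunk 5: at line 6 remove [wws] add [utnrj] -> 10 lines: vbbhg wuis zns vfwpw pgb bpom utnrj gdqs ejpm svb
Hunk 6: at line 1 remove [zns] add [kdx,ieen,esj] -> 12 lines: vbbhg wuis kdx ieen esj vfwpw pgb bpom utnrj gdqs ejpm svb
Final line count: 12

Answer: 12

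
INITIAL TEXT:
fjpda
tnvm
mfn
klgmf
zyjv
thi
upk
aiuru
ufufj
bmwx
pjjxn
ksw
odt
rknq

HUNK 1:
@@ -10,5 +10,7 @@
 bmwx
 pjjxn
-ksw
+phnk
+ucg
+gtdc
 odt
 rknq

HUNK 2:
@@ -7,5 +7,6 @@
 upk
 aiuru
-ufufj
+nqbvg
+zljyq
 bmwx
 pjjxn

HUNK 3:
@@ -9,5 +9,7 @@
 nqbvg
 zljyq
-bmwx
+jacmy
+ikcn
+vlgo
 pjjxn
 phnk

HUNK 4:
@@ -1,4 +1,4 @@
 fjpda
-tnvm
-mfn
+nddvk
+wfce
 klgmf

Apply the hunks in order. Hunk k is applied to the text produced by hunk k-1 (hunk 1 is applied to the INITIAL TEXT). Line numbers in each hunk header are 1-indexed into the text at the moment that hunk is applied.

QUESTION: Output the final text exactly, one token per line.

Answer: fjpda
nddvk
wfce
klgmf
zyjv
thi
upk
aiuru
nqbvg
zljyq
jacmy
ikcn
vlgo
pjjxn
phnk
ucg
gtdc
odt
rknq

Derivation:
Hunk 1: at line 10 remove [ksw] add [phnk,ucg,gtdc] -> 16 lines: fjpda tnvm mfn klgmf zyjv thi upk aiuru ufufj bmwx pjjxn phnk ucg gtdc odt rknq
Hunk 2: at line 7 remove [ufufj] add [nqbvg,zljyq] -> 17 lines: fjpda tnvm mfn klgmf zyjv thi upk aiuru nqbvg zljyq bmwx pjjxn phnk ucg gtdc odt rknq
Hunk 3: at line 9 remove [bmwx] add [jacmy,ikcn,vlgo] -> 19 lines: fjpda tnvm mfn klgmf zyjv thi upk aiuru nqbvg zljyq jacmy ikcn vlgo pjjxn phnk ucg gtdc odt rknq
Hunk 4: at line 1 remove [tnvm,mfn] add [nddvk,wfce] -> 19 lines: fjpda nddvk wfce klgmf zyjv thi upk aiuru nqbvg zljyq jacmy ikcn vlgo pjjxn phnk ucg gtdc odt rknq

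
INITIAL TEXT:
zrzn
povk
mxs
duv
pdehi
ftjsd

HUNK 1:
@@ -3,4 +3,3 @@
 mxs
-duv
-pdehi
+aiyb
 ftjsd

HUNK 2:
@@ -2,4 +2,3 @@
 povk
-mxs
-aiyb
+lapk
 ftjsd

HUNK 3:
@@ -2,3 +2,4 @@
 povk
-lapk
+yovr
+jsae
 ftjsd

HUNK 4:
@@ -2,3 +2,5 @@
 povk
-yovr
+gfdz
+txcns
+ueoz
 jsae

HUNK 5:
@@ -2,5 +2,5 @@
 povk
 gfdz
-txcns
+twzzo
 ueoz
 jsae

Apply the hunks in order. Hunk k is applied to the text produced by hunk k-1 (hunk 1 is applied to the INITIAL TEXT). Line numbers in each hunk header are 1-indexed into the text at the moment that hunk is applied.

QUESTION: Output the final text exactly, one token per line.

Answer: zrzn
povk
gfdz
twzzo
ueoz
jsae
ftjsd

Derivation:
Hunk 1: at line 3 remove [duv,pdehi] add [aiyb] -> 5 lines: zrzn povk mxs aiyb ftjsd
Hunk 2: at line 2 remove [mxs,aiyb] add [lapk] -> 4 lines: zrzn povk lapk ftjsd
Hunk 3: at line 2 remove [lapk] add [yovr,jsae] -> 5 lines: zrzn povk yovr jsae ftjsd
Hunk 4: at line 2 remove [yovr] add [gfdz,txcns,ueoz] -> 7 lines: zrzn povk gfdz txcns ueoz jsae ftjsd
Hunk 5: at line 2 remove [txcns] add [twzzo] -> 7 lines: zrzn povk gfdz twzzo ueoz jsae ftjsd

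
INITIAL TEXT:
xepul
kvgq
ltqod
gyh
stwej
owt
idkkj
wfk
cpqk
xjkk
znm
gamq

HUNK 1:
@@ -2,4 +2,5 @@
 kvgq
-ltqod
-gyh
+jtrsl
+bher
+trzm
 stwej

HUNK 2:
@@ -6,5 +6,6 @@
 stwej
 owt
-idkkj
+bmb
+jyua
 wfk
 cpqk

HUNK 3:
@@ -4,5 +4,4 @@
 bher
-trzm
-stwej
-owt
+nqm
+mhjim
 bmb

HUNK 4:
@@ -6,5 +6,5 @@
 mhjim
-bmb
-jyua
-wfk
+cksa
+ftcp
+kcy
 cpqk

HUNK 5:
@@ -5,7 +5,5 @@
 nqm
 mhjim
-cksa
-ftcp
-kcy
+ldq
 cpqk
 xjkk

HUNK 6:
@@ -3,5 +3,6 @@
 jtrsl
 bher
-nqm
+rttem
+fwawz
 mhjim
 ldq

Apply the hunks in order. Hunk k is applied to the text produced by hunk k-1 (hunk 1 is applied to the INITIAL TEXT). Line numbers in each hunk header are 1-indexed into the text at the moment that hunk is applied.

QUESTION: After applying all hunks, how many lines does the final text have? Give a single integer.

Hunk 1: at line 2 remove [ltqod,gyh] add [jtrsl,bher,trzm] -> 13 lines: xepul kvgq jtrsl bher trzm stwej owt idkkj wfk cpqk xjkk znm gamq
Hunk 2: at line 6 remove [idkkj] add [bmb,jyua] -> 14 lines: xepul kvgq jtrsl bher trzm stwej owt bmb jyua wfk cpqk xjkk znm gamq
Hunk 3: at line 4 remove [trzm,stwej,owt] add [nqm,mhjim] -> 13 lines: xepul kvgq jtrsl bher nqm mhjim bmb jyua wfk cpqk xjkk znm gamq
Hunk 4: at line 6 remove [bmb,jyua,wfk] add [cksa,ftcp,kcy] -> 13 lines: xepul kvgq jtrsl bher nqm mhjim cksa ftcp kcy cpqk xjkk znm gamq
Hunk 5: at line 5 remove [cksa,ftcp,kcy] add [ldq] -> 11 lines: xepul kvgq jtrsl bher nqm mhjim ldq cpqk xjkk znm gamq
Hunk 6: at line 3 remove [nqm] add [rttem,fwawz] -> 12 lines: xepul kvgq jtrsl bher rttem fwawz mhjim ldq cpqk xjkk znm gamq
Final line count: 12

Answer: 12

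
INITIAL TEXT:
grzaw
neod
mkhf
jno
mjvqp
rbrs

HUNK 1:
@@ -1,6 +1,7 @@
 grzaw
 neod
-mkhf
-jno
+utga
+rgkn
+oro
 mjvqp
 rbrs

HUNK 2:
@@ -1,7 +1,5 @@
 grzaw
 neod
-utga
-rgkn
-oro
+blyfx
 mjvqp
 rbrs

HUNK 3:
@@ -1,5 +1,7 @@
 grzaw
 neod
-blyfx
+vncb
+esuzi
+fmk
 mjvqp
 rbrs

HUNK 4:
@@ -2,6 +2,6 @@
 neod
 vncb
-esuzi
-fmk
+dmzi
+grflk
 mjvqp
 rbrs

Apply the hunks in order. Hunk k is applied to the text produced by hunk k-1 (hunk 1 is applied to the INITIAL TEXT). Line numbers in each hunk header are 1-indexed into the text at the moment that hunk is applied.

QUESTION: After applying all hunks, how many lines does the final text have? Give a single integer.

Hunk 1: at line 1 remove [mkhf,jno] add [utga,rgkn,oro] -> 7 lines: grzaw neod utga rgkn oro mjvqp rbrs
Hunk 2: at line 1 remove [utga,rgkn,oro] add [blyfx] -> 5 lines: grzaw neod blyfx mjvqp rbrs
Hunk 3: at line 1 remove [blyfx] add [vncb,esuzi,fmk] -> 7 lines: grzaw neod vncb esuzi fmk mjvqp rbrs
Hunk 4: at line 2 remove [esuzi,fmk] add [dmzi,grflk] -> 7 lines: grzaw neod vncb dmzi grflk mjvqp rbrs
Final line count: 7

Answer: 7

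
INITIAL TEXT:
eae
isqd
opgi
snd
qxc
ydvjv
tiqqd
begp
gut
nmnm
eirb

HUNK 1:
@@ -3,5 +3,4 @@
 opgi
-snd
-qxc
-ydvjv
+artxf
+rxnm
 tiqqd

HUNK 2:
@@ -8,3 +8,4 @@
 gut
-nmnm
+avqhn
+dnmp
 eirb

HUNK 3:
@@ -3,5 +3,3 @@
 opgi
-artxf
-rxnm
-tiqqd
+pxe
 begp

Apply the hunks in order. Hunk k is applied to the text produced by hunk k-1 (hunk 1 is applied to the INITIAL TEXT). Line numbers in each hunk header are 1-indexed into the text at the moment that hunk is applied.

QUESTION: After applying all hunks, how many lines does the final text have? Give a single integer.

Answer: 9

Derivation:
Hunk 1: at line 3 remove [snd,qxc,ydvjv] add [artxf,rxnm] -> 10 lines: eae isqd opgi artxf rxnm tiqqd begp gut nmnm eirb
Hunk 2: at line 8 remove [nmnm] add [avqhn,dnmp] -> 11 lines: eae isqd opgi artxf rxnm tiqqd begp gut avqhn dnmp eirb
Hunk 3: at line 3 remove [artxf,rxnm,tiqqd] add [pxe] -> 9 lines: eae isqd opgi pxe begp gut avqhn dnmp eirb
Final line count: 9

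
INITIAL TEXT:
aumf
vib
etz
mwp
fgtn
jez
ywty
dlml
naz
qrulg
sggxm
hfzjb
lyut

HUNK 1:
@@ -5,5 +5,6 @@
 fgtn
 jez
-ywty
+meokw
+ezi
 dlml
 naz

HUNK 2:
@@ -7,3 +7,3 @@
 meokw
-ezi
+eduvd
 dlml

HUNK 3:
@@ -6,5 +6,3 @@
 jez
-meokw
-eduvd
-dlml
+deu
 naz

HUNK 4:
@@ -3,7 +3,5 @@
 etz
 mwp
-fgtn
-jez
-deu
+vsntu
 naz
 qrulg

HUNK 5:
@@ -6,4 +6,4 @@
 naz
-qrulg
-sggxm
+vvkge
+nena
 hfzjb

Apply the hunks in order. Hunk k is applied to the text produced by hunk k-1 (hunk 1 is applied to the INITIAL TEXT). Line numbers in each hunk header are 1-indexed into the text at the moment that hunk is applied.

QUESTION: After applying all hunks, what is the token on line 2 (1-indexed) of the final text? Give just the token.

Answer: vib

Derivation:
Hunk 1: at line 5 remove [ywty] add [meokw,ezi] -> 14 lines: aumf vib etz mwp fgtn jez meokw ezi dlml naz qrulg sggxm hfzjb lyut
Hunk 2: at line 7 remove [ezi] add [eduvd] -> 14 lines: aumf vib etz mwp fgtn jez meokw eduvd dlml naz qrulg sggxm hfzjb lyut
Hunk 3: at line 6 remove [meokw,eduvd,dlml] add [deu] -> 12 lines: aumf vib etz mwp fgtn jez deu naz qrulg sggxm hfzjb lyut
Hunk 4: at line 3 remove [fgtn,jez,deu] add [vsntu] -> 10 lines: aumf vib etz mwp vsntu naz qrulg sggxm hfzjb lyut
Hunk 5: at line 6 remove [qrulg,sggxm] add [vvkge,nena] -> 10 lines: aumf vib etz mwp vsntu naz vvkge nena hfzjb lyut
Final line 2: vib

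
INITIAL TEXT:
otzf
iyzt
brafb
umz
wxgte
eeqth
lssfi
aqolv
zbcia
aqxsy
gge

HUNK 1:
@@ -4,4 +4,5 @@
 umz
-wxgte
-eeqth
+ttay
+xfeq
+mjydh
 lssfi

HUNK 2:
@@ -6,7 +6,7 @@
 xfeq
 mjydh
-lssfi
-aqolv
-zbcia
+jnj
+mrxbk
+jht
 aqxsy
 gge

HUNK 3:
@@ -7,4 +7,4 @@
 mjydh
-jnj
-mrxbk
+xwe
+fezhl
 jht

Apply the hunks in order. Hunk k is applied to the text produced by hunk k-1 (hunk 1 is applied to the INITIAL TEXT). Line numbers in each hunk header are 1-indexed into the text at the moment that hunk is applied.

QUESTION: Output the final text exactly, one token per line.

Answer: otzf
iyzt
brafb
umz
ttay
xfeq
mjydh
xwe
fezhl
jht
aqxsy
gge

Derivation:
Hunk 1: at line 4 remove [wxgte,eeqth] add [ttay,xfeq,mjydh] -> 12 lines: otzf iyzt brafb umz ttay xfeq mjydh lssfi aqolv zbcia aqxsy gge
Hunk 2: at line 6 remove [lssfi,aqolv,zbcia] add [jnj,mrxbk,jht] -> 12 lines: otzf iyzt brafb umz ttay xfeq mjydh jnj mrxbk jht aqxsy gge
Hunk 3: at line 7 remove [jnj,mrxbk] add [xwe,fezhl] -> 12 lines: otzf iyzt brafb umz ttay xfeq mjydh xwe fezhl jht aqxsy gge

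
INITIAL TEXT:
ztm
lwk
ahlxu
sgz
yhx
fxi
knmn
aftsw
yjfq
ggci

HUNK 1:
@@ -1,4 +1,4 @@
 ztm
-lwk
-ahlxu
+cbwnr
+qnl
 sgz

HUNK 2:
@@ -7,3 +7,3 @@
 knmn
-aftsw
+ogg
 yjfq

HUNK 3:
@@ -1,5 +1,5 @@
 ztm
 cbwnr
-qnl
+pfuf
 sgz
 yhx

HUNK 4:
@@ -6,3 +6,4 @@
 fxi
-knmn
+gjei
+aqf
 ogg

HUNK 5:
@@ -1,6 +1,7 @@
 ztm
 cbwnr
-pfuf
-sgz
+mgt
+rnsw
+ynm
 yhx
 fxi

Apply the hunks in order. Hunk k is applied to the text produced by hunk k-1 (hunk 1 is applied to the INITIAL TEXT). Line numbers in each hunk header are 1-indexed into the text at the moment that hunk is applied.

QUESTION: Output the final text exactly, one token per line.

Answer: ztm
cbwnr
mgt
rnsw
ynm
yhx
fxi
gjei
aqf
ogg
yjfq
ggci

Derivation:
Hunk 1: at line 1 remove [lwk,ahlxu] add [cbwnr,qnl] -> 10 lines: ztm cbwnr qnl sgz yhx fxi knmn aftsw yjfq ggci
Hunk 2: at line 7 remove [aftsw] add [ogg] -> 10 lines: ztm cbwnr qnl sgz yhx fxi knmn ogg yjfq ggci
Hunk 3: at line 1 remove [qnl] add [pfuf] -> 10 lines: ztm cbwnr pfuf sgz yhx fxi knmn ogg yjfq ggci
Hunk 4: at line 6 remove [knmn] add [gjei,aqf] -> 11 lines: ztm cbwnr pfuf sgz yhx fxi gjei aqf ogg yjfq ggci
Hunk 5: at line 1 remove [pfuf,sgz] add [mgt,rnsw,ynm] -> 12 lines: ztm cbwnr mgt rnsw ynm yhx fxi gjei aqf ogg yjfq ggci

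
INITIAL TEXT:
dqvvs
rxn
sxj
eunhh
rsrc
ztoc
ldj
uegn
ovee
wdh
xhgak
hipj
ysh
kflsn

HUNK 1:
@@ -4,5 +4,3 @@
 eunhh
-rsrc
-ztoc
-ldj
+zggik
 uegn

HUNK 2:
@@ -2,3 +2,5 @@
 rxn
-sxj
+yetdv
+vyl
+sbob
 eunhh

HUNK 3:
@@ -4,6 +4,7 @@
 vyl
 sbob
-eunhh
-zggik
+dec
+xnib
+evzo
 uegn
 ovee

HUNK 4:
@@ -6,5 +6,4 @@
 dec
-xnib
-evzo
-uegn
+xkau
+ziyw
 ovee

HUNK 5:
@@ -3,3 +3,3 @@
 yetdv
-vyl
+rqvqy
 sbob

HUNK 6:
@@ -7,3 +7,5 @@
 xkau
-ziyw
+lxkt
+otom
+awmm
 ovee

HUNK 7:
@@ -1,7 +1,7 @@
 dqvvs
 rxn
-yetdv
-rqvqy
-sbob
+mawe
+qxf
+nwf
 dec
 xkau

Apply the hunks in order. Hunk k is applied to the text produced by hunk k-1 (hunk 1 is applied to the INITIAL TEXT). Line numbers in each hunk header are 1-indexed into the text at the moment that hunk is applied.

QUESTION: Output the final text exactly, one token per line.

Answer: dqvvs
rxn
mawe
qxf
nwf
dec
xkau
lxkt
otom
awmm
ovee
wdh
xhgak
hipj
ysh
kflsn

Derivation:
Hunk 1: at line 4 remove [rsrc,ztoc,ldj] add [zggik] -> 12 lines: dqvvs rxn sxj eunhh zggik uegn ovee wdh xhgak hipj ysh kflsn
Hunk 2: at line 2 remove [sxj] add [yetdv,vyl,sbob] -> 14 lines: dqvvs rxn yetdv vyl sbob eunhh zggik uegn ovee wdh xhgak hipj ysh kflsn
Hunk 3: at line 4 remove [eunhh,zggik] add [dec,xnib,evzo] -> 15 lines: dqvvs rxn yetdv vyl sbob dec xnib evzo uegn ovee wdh xhgak hipj ysh kflsn
Hunk 4: at line 6 remove [xnib,evzo,uegn] add [xkau,ziyw] -> 14 lines: dqvvs rxn yetdv vyl sbob dec xkau ziyw ovee wdh xhgak hipj ysh kflsn
Hunk 5: at line 3 remove [vyl] add [rqvqy] -> 14 lines: dqvvs rxn yetdv rqvqy sbob dec xkau ziyw ovee wdh xhgak hipj ysh kflsn
Hunk 6: at line 7 remove [ziyw] add [lxkt,otom,awmm] -> 16 lines: dqvvs rxn yetdv rqvqy sbob dec xkau lxkt otom awmm ovee wdh xhgak hipj ysh kflsn
Hunk 7: at line 1 remove [yetdv,rqvqy,sbob] add [mawe,qxf,nwf] -> 16 lines: dqvvs rxn mawe qxf nwf dec xkau lxkt otom awmm ovee wdh xhgak hipj ysh kflsn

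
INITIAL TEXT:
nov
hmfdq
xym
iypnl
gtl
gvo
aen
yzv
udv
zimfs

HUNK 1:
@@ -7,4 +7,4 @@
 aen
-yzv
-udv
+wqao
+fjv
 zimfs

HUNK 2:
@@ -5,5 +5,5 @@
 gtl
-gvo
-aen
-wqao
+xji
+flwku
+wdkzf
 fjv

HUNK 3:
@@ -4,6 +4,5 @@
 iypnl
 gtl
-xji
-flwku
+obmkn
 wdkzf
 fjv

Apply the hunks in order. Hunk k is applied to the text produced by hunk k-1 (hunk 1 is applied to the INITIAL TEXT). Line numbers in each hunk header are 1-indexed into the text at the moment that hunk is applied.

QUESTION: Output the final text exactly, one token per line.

Answer: nov
hmfdq
xym
iypnl
gtl
obmkn
wdkzf
fjv
zimfs

Derivation:
Hunk 1: at line 7 remove [yzv,udv] add [wqao,fjv] -> 10 lines: nov hmfdq xym iypnl gtl gvo aen wqao fjv zimfs
Hunk 2: at line 5 remove [gvo,aen,wqao] add [xji,flwku,wdkzf] -> 10 lines: nov hmfdq xym iypnl gtl xji flwku wdkzf fjv zimfs
Hunk 3: at line 4 remove [xji,flwku] add [obmkn] -> 9 lines: nov hmfdq xym iypnl gtl obmkn wdkzf fjv zimfs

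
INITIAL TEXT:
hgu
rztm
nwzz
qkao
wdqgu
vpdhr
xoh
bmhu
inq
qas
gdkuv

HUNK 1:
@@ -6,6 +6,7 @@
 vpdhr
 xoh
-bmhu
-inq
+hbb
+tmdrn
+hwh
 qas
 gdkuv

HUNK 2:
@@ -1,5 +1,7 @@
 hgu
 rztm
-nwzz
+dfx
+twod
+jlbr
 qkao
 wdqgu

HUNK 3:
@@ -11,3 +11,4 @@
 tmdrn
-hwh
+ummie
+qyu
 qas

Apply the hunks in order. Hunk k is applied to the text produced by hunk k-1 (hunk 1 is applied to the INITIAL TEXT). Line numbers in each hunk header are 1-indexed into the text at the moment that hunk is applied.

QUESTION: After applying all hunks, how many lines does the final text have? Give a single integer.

Hunk 1: at line 6 remove [bmhu,inq] add [hbb,tmdrn,hwh] -> 12 lines: hgu rztm nwzz qkao wdqgu vpdhr xoh hbb tmdrn hwh qas gdkuv
Hunk 2: at line 1 remove [nwzz] add [dfx,twod,jlbr] -> 14 lines: hgu rztm dfx twod jlbr qkao wdqgu vpdhr xoh hbb tmdrn hwh qas gdkuv
Hunk 3: at line 11 remove [hwh] add [ummie,qyu] -> 15 lines: hgu rztm dfx twod jlbr qkao wdqgu vpdhr xoh hbb tmdrn ummie qyu qas gdkuv
Final line count: 15

Answer: 15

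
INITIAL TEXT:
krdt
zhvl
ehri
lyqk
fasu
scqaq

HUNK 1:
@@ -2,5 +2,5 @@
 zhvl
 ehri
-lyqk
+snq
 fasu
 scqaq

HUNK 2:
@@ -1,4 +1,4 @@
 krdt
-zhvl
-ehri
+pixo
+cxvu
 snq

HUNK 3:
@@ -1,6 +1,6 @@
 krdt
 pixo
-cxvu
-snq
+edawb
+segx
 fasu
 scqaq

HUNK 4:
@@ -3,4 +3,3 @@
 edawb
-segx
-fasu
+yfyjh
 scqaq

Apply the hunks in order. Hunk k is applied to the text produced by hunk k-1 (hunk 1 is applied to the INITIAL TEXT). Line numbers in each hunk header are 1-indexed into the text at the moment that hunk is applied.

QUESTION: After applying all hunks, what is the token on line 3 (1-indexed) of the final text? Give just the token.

Answer: edawb

Derivation:
Hunk 1: at line 2 remove [lyqk] add [snq] -> 6 lines: krdt zhvl ehri snq fasu scqaq
Hunk 2: at line 1 remove [zhvl,ehri] add [pixo,cxvu] -> 6 lines: krdt pixo cxvu snq fasu scqaq
Hunk 3: at line 1 remove [cxvu,snq] add [edawb,segx] -> 6 lines: krdt pixo edawb segx fasu scqaq
Hunk 4: at line 3 remove [segx,fasu] add [yfyjh] -> 5 lines: krdt pixo edawb yfyjh scqaq
Final line 3: edawb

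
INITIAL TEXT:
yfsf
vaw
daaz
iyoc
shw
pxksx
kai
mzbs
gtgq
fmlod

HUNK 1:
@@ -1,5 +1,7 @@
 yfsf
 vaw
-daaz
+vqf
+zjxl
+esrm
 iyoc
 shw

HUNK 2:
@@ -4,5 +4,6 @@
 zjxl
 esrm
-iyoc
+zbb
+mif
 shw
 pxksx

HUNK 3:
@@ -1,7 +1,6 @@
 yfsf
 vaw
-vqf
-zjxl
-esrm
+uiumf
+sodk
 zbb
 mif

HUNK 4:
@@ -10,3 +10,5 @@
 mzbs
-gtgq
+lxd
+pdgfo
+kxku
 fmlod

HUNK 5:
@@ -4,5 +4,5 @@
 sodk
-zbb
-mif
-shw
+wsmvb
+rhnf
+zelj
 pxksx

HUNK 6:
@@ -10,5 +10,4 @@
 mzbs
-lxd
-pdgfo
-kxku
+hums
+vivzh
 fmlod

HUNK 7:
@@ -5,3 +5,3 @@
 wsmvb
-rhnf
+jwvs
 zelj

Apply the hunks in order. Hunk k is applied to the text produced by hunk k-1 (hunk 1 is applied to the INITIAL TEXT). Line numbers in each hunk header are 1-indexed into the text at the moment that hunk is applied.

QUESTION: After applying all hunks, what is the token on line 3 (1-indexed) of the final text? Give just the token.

Answer: uiumf

Derivation:
Hunk 1: at line 1 remove [daaz] add [vqf,zjxl,esrm] -> 12 lines: yfsf vaw vqf zjxl esrm iyoc shw pxksx kai mzbs gtgq fmlod
Hunk 2: at line 4 remove [iyoc] add [zbb,mif] -> 13 lines: yfsf vaw vqf zjxl esrm zbb mif shw pxksx kai mzbs gtgq fmlod
Hunk 3: at line 1 remove [vqf,zjxl,esrm] add [uiumf,sodk] -> 12 lines: yfsf vaw uiumf sodk zbb mif shw pxksx kai mzbs gtgq fmlod
Hunk 4: at line 10 remove [gtgq] add [lxd,pdgfo,kxku] -> 14 lines: yfsf vaw uiumf sodk zbb mif shw pxksx kai mzbs lxd pdgfo kxku fmlod
Hunk 5: at line 4 remove [zbb,mif,shw] add [wsmvb,rhnf,zelj] -> 14 lines: yfsf vaw uiumf sodk wsmvb rhnf zelj pxksx kai mzbs lxd pdgfo kxku fmlod
Hunk 6: at line 10 remove [lxd,pdgfo,kxku] add [hums,vivzh] -> 13 lines: yfsf vaw uiumf sodk wsmvb rhnf zelj pxksx kai mzbs hums vivzh fmlod
Hunk 7: at line 5 remove [rhnf] add [jwvs] -> 13 lines: yfsf vaw uiumf sodk wsmvb jwvs zelj pxksx kai mzbs hums vivzh fmlod
Final line 3: uiumf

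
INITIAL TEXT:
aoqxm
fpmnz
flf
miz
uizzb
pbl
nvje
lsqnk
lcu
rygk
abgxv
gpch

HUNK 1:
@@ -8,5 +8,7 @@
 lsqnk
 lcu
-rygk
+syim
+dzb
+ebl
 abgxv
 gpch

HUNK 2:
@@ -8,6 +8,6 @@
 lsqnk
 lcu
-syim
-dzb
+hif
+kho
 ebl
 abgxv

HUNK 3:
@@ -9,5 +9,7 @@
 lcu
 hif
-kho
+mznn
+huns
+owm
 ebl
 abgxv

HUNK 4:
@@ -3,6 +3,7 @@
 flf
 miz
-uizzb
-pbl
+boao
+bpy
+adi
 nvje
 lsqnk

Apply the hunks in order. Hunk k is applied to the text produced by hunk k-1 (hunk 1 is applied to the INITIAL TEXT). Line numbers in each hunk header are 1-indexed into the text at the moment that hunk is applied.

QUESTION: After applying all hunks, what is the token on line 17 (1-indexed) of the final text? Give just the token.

Answer: gpch

Derivation:
Hunk 1: at line 8 remove [rygk] add [syim,dzb,ebl] -> 14 lines: aoqxm fpmnz flf miz uizzb pbl nvje lsqnk lcu syim dzb ebl abgxv gpch
Hunk 2: at line 8 remove [syim,dzb] add [hif,kho] -> 14 lines: aoqxm fpmnz flf miz uizzb pbl nvje lsqnk lcu hif kho ebl abgxv gpch
Hunk 3: at line 9 remove [kho] add [mznn,huns,owm] -> 16 lines: aoqxm fpmnz flf miz uizzb pbl nvje lsqnk lcu hif mznn huns owm ebl abgxv gpch
Hunk 4: at line 3 remove [uizzb,pbl] add [boao,bpy,adi] -> 17 lines: aoqxm fpmnz flf miz boao bpy adi nvje lsqnk lcu hif mznn huns owm ebl abgxv gpch
Final line 17: gpch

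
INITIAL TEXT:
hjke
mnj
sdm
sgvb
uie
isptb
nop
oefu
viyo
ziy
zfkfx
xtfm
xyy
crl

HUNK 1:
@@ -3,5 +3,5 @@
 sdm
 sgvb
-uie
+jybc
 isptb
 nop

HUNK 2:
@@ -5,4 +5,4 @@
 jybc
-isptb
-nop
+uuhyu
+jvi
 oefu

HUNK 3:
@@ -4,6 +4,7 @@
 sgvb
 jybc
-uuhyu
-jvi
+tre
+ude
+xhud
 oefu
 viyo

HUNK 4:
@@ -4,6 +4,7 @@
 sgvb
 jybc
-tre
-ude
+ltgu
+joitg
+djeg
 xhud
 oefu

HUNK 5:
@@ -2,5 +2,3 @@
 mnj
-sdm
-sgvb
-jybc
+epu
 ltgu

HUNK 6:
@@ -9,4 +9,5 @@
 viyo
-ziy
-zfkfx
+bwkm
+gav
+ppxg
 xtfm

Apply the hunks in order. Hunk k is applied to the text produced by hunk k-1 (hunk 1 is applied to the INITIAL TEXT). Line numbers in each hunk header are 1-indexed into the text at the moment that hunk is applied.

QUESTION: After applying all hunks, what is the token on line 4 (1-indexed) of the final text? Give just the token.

Hunk 1: at line 3 remove [uie] add [jybc] -> 14 lines: hjke mnj sdm sgvb jybc isptb nop oefu viyo ziy zfkfx xtfm xyy crl
Hunk 2: at line 5 remove [isptb,nop] add [uuhyu,jvi] -> 14 lines: hjke mnj sdm sgvb jybc uuhyu jvi oefu viyo ziy zfkfx xtfm xyy crl
Hunk 3: at line 4 remove [uuhyu,jvi] add [tre,ude,xhud] -> 15 lines: hjke mnj sdm sgvb jybc tre ude xhud oefu viyo ziy zfkfx xtfm xyy crl
Hunk 4: at line 4 remove [tre,ude] add [ltgu,joitg,djeg] -> 16 lines: hjke mnj sdm sgvb jybc ltgu joitg djeg xhud oefu viyo ziy zfkfx xtfm xyy crl
Hunk 5: at line 2 remove [sdm,sgvb,jybc] add [epu] -> 14 lines: hjke mnj epu ltgu joitg djeg xhud oefu viyo ziy zfkfx xtfm xyy crl
Hunk 6: at line 9 remove [ziy,zfkfx] add [bwkm,gav,ppxg] -> 15 lines: hjke mnj epu ltgu joitg djeg xhud oefu viyo bwkm gav ppxg xtfm xyy crl
Final line 4: ltgu

Answer: ltgu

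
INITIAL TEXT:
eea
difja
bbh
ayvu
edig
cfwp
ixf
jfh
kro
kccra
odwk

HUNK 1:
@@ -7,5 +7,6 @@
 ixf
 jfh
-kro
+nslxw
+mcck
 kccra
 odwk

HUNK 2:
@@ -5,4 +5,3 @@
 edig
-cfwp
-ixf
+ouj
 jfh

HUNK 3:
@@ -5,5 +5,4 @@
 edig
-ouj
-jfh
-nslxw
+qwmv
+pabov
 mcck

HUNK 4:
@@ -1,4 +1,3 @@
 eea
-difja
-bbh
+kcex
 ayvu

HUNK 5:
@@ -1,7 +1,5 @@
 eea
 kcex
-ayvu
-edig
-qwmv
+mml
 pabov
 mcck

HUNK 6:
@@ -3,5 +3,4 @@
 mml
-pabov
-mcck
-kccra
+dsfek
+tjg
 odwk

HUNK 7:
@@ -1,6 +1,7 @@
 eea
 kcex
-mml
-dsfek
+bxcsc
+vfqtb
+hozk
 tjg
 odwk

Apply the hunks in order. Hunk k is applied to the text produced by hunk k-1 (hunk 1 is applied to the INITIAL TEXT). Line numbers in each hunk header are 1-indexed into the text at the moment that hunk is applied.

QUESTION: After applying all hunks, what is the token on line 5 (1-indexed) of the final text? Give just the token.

Answer: hozk

Derivation:
Hunk 1: at line 7 remove [kro] add [nslxw,mcck] -> 12 lines: eea difja bbh ayvu edig cfwp ixf jfh nslxw mcck kccra odwk
Hunk 2: at line 5 remove [cfwp,ixf] add [ouj] -> 11 lines: eea difja bbh ayvu edig ouj jfh nslxw mcck kccra odwk
Hunk 3: at line 5 remove [ouj,jfh,nslxw] add [qwmv,pabov] -> 10 lines: eea difja bbh ayvu edig qwmv pabov mcck kccra odwk
Hunk 4: at line 1 remove [difja,bbh] add [kcex] -> 9 lines: eea kcex ayvu edig qwmv pabov mcck kccra odwk
Hunk 5: at line 1 remove [ayvu,edig,qwmv] add [mml] -> 7 lines: eea kcex mml pabov mcck kccra odwk
Hunk 6: at line 3 remove [pabov,mcck,kccra] add [dsfek,tjg] -> 6 lines: eea kcex mml dsfek tjg odwk
Hunk 7: at line 1 remove [mml,dsfek] add [bxcsc,vfqtb,hozk] -> 7 lines: eea kcex bxcsc vfqtb hozk tjg odwk
Final line 5: hozk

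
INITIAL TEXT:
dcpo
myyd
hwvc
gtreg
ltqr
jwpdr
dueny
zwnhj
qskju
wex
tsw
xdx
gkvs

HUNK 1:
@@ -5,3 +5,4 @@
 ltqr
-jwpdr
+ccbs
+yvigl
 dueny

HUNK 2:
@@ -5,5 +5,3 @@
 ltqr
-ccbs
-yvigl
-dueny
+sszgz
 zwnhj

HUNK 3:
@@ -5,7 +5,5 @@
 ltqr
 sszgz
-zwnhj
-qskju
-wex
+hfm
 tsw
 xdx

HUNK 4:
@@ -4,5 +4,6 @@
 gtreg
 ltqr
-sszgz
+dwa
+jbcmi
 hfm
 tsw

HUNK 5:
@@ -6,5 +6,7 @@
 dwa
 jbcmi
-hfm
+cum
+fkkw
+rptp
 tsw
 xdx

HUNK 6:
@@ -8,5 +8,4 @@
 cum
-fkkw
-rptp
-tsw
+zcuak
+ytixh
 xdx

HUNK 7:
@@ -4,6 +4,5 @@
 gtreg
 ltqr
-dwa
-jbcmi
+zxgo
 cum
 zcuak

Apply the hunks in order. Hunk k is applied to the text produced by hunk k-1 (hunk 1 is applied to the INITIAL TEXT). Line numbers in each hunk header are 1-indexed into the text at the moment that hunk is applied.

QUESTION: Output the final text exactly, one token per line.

Hunk 1: at line 5 remove [jwpdr] add [ccbs,yvigl] -> 14 lines: dcpo myyd hwvc gtreg ltqr ccbs yvigl dueny zwnhj qskju wex tsw xdx gkvs
Hunk 2: at line 5 remove [ccbs,yvigl,dueny] add [sszgz] -> 12 lines: dcpo myyd hwvc gtreg ltqr sszgz zwnhj qskju wex tsw xdx gkvs
Hunk 3: at line 5 remove [zwnhj,qskju,wex] add [hfm] -> 10 lines: dcpo myyd hwvc gtreg ltqr sszgz hfm tsw xdx gkvs
Hunk 4: at line 4 remove [sszgz] add [dwa,jbcmi] -> 11 lines: dcpo myyd hwvc gtreg ltqr dwa jbcmi hfm tsw xdx gkvs
Hunk 5: at line 6 remove [hfm] add [cum,fkkw,rptp] -> 13 lines: dcpo myyd hwvc gtreg ltqr dwa jbcmi cum fkkw rptp tsw xdx gkvs
Hunk 6: at line 8 remove [fkkw,rptp,tsw] add [zcuak,ytixh] -> 12 lines: dcpo myyd hwvc gtreg ltqr dwa jbcmi cum zcuak ytixh xdx gkvs
Hunk 7: at line 4 remove [dwa,jbcmi] add [zxgo] -> 11 lines: dcpo myyd hwvc gtreg ltqr zxgo cum zcuak ytixh xdx gkvs

Answer: dcpo
myyd
hwvc
gtreg
ltqr
zxgo
cum
zcuak
ytixh
xdx
gkvs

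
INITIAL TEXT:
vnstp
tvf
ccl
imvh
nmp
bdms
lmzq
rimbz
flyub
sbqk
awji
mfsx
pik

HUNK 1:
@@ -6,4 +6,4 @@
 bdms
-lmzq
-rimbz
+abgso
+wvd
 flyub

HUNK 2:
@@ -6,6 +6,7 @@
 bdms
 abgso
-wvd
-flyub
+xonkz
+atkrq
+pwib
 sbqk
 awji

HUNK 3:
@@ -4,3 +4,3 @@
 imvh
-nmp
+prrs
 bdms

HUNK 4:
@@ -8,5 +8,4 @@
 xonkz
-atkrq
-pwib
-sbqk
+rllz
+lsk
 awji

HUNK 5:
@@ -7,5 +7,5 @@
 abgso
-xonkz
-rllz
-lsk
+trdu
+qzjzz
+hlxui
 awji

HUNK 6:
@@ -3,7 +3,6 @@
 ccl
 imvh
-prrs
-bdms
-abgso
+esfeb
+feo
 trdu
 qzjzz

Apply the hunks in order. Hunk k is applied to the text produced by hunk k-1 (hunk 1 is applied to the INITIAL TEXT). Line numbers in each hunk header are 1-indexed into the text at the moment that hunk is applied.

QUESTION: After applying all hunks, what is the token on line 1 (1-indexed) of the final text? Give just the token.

Answer: vnstp

Derivation:
Hunk 1: at line 6 remove [lmzq,rimbz] add [abgso,wvd] -> 13 lines: vnstp tvf ccl imvh nmp bdms abgso wvd flyub sbqk awji mfsx pik
Hunk 2: at line 6 remove [wvd,flyub] add [xonkz,atkrq,pwib] -> 14 lines: vnstp tvf ccl imvh nmp bdms abgso xonkz atkrq pwib sbqk awji mfsx pik
Hunk 3: at line 4 remove [nmp] add [prrs] -> 14 lines: vnstp tvf ccl imvh prrs bdms abgso xonkz atkrq pwib sbqk awji mfsx pik
Hunk 4: at line 8 remove [atkrq,pwib,sbqk] add [rllz,lsk] -> 13 lines: vnstp tvf ccl imvh prrs bdms abgso xonkz rllz lsk awji mfsx pik
Hunk 5: at line 7 remove [xonkz,rllz,lsk] add [trdu,qzjzz,hlxui] -> 13 lines: vnstp tvf ccl imvh prrs bdms abgso trdu qzjzz hlxui awji mfsx pik
Hunk 6: at line 3 remove [prrs,bdms,abgso] add [esfeb,feo] -> 12 lines: vnstp tvf ccl imvh esfeb feo trdu qzjzz hlxui awji mfsx pik
Final line 1: vnstp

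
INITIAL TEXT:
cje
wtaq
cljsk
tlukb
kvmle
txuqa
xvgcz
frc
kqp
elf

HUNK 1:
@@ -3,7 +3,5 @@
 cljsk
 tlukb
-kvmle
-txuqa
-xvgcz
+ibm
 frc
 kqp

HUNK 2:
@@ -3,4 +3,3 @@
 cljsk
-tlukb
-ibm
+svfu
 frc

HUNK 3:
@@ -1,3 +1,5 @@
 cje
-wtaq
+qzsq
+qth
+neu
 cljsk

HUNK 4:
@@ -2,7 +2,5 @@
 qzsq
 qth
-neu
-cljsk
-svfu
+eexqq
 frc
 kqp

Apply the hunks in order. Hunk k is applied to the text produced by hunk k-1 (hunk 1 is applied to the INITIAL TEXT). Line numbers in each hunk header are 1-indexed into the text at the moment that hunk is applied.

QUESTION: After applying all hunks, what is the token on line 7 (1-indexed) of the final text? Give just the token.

Hunk 1: at line 3 remove [kvmle,txuqa,xvgcz] add [ibm] -> 8 lines: cje wtaq cljsk tlukb ibm frc kqp elf
Hunk 2: at line 3 remove [tlukb,ibm] add [svfu] -> 7 lines: cje wtaq cljsk svfu frc kqp elf
Hunk 3: at line 1 remove [wtaq] add [qzsq,qth,neu] -> 9 lines: cje qzsq qth neu cljsk svfu frc kqp elf
Hunk 4: at line 2 remove [neu,cljsk,svfu] add [eexqq] -> 7 lines: cje qzsq qth eexqq frc kqp elf
Final line 7: elf

Answer: elf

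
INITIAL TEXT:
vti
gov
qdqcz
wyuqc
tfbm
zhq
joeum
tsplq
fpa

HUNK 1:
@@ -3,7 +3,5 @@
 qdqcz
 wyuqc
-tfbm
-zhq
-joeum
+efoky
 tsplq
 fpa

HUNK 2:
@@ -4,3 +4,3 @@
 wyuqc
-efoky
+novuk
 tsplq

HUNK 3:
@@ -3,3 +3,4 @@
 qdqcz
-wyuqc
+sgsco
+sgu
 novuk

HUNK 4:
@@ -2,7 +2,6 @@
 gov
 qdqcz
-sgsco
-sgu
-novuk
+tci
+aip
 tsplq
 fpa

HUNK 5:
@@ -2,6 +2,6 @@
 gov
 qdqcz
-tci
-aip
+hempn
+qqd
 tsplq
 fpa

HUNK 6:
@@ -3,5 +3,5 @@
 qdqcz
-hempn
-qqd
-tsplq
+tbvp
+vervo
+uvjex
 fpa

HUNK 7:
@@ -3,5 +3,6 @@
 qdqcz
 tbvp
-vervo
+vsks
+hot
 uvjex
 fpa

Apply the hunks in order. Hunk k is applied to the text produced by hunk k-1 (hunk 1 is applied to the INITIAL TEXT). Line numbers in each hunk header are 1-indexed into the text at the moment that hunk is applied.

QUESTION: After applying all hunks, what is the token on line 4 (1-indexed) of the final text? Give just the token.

Hunk 1: at line 3 remove [tfbm,zhq,joeum] add [efoky] -> 7 lines: vti gov qdqcz wyuqc efoky tsplq fpa
Hunk 2: at line 4 remove [efoky] add [novuk] -> 7 lines: vti gov qdqcz wyuqc novuk tsplq fpa
Hunk 3: at line 3 remove [wyuqc] add [sgsco,sgu] -> 8 lines: vti gov qdqcz sgsco sgu novuk tsplq fpa
Hunk 4: at line 2 remove [sgsco,sgu,novuk] add [tci,aip] -> 7 lines: vti gov qdqcz tci aip tsplq fpa
Hunk 5: at line 2 remove [tci,aip] add [hempn,qqd] -> 7 lines: vti gov qdqcz hempn qqd tsplq fpa
Hunk 6: at line 3 remove [hempn,qqd,tsplq] add [tbvp,vervo,uvjex] -> 7 lines: vti gov qdqcz tbvp vervo uvjex fpa
Hunk 7: at line 3 remove [vervo] add [vsks,hot] -> 8 lines: vti gov qdqcz tbvp vsks hot uvjex fpa
Final line 4: tbvp

Answer: tbvp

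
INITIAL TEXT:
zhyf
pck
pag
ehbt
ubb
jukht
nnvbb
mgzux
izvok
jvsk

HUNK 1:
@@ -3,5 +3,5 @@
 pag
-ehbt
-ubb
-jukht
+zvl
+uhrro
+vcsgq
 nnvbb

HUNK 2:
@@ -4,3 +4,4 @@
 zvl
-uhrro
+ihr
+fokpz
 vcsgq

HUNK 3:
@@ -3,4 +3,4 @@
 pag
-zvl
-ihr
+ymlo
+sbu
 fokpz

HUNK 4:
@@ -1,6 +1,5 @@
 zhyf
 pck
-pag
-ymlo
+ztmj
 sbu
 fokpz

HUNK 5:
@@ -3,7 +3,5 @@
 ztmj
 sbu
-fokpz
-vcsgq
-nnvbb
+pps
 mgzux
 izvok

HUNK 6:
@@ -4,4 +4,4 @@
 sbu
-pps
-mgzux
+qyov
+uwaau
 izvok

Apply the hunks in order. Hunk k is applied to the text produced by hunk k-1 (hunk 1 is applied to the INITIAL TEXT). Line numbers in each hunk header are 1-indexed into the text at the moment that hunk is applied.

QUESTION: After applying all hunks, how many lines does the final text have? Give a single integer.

Answer: 8

Derivation:
Hunk 1: at line 3 remove [ehbt,ubb,jukht] add [zvl,uhrro,vcsgq] -> 10 lines: zhyf pck pag zvl uhrro vcsgq nnvbb mgzux izvok jvsk
Hunk 2: at line 4 remove [uhrro] add [ihr,fokpz] -> 11 lines: zhyf pck pag zvl ihr fokpz vcsgq nnvbb mgzux izvok jvsk
Hunk 3: at line 3 remove [zvl,ihr] add [ymlo,sbu] -> 11 lines: zhyf pck pag ymlo sbu fokpz vcsgq nnvbb mgzux izvok jvsk
Hunk 4: at line 1 remove [pag,ymlo] add [ztmj] -> 10 lines: zhyf pck ztmj sbu fokpz vcsgq nnvbb mgzux izvok jvsk
Hunk 5: at line 3 remove [fokpz,vcsgq,nnvbb] add [pps] -> 8 lines: zhyf pck ztmj sbu pps mgzux izvok jvsk
Hunk 6: at line 4 remove [pps,mgzux] add [qyov,uwaau] -> 8 lines: zhyf pck ztmj sbu qyov uwaau izvok jvsk
Final line count: 8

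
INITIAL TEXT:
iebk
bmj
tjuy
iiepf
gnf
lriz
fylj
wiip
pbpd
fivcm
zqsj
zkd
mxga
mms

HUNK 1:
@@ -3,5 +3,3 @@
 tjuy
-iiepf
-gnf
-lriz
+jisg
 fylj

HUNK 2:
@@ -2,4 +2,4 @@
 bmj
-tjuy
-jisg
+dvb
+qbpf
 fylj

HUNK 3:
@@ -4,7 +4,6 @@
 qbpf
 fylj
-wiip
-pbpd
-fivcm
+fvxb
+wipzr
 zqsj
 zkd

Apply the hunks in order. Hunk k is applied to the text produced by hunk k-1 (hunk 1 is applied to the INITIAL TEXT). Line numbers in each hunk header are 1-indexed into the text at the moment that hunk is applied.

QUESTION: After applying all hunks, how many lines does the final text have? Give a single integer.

Hunk 1: at line 3 remove [iiepf,gnf,lriz] add [jisg] -> 12 lines: iebk bmj tjuy jisg fylj wiip pbpd fivcm zqsj zkd mxga mms
Hunk 2: at line 2 remove [tjuy,jisg] add [dvb,qbpf] -> 12 lines: iebk bmj dvb qbpf fylj wiip pbpd fivcm zqsj zkd mxga mms
Hunk 3: at line 4 remove [wiip,pbpd,fivcm] add [fvxb,wipzr] -> 11 lines: iebk bmj dvb qbpf fylj fvxb wipzr zqsj zkd mxga mms
Final line count: 11

Answer: 11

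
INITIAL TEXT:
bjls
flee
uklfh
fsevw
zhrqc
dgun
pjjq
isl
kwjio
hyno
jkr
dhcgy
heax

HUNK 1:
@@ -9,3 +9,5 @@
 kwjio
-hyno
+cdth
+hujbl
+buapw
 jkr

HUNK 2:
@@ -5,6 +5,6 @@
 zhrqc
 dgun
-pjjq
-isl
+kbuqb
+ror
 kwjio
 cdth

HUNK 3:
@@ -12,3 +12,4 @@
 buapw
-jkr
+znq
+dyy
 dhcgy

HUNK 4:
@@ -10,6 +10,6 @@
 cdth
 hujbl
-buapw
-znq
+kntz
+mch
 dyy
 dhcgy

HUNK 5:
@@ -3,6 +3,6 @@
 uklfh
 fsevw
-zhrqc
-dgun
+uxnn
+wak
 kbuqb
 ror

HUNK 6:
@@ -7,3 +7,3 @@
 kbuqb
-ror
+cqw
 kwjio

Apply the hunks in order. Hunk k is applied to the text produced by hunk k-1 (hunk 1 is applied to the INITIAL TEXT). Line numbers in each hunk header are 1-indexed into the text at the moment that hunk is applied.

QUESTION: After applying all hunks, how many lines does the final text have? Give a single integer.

Hunk 1: at line 9 remove [hyno] add [cdth,hujbl,buapw] -> 15 lines: bjls flee uklfh fsevw zhrqc dgun pjjq isl kwjio cdth hujbl buapw jkr dhcgy heax
Hunk 2: at line 5 remove [pjjq,isl] add [kbuqb,ror] -> 15 lines: bjls flee uklfh fsevw zhrqc dgun kbuqb ror kwjio cdth hujbl buapw jkr dhcgy heax
Hunk 3: at line 12 remove [jkr] add [znq,dyy] -> 16 lines: bjls flee uklfh fsevw zhrqc dgun kbuqb ror kwjio cdth hujbl buapw znq dyy dhcgy heax
Hunk 4: at line 10 remove [buapw,znq] add [kntz,mch] -> 16 lines: bjls flee uklfh fsevw zhrqc dgun kbuqb ror kwjio cdth hujbl kntz mch dyy dhcgy heax
Hunk 5: at line 3 remove [zhrqc,dgun] add [uxnn,wak] -> 16 lines: bjls flee uklfh fsevw uxnn wak kbuqb ror kwjio cdth hujbl kntz mch dyy dhcgy heax
Hunk 6: at line 7 remove [ror] add [cqw] -> 16 lines: bjls flee uklfh fsevw uxnn wak kbuqb cqw kwjio cdth hujbl kntz mch dyy dhcgy heax
Final line count: 16

Answer: 16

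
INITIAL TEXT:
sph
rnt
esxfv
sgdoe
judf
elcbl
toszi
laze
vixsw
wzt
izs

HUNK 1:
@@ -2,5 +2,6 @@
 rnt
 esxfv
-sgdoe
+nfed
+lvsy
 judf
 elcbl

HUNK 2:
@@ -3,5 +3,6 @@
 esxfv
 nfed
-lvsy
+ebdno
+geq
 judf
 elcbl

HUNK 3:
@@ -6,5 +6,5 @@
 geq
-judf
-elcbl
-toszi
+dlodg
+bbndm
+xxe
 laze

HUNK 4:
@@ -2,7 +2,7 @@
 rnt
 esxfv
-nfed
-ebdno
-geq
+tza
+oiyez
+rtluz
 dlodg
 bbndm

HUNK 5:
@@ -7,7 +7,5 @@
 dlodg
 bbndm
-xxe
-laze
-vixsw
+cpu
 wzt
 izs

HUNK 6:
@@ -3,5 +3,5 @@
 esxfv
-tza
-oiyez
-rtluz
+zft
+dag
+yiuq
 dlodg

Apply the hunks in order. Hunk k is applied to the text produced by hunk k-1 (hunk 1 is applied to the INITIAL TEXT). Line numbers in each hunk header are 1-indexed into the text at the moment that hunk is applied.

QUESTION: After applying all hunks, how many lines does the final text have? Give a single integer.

Answer: 11

Derivation:
Hunk 1: at line 2 remove [sgdoe] add [nfed,lvsy] -> 12 lines: sph rnt esxfv nfed lvsy judf elcbl toszi laze vixsw wzt izs
Hunk 2: at line 3 remove [lvsy] add [ebdno,geq] -> 13 lines: sph rnt esxfv nfed ebdno geq judf elcbl toszi laze vixsw wzt izs
Hunk 3: at line 6 remove [judf,elcbl,toszi] add [dlodg,bbndm,xxe] -> 13 lines: sph rnt esxfv nfed ebdno geq dlodg bbndm xxe laze vixsw wzt izs
Hunk 4: at line 2 remove [nfed,ebdno,geq] add [tza,oiyez,rtluz] -> 13 lines: sph rnt esxfv tza oiyez rtluz dlodg bbndm xxe laze vixsw wzt izs
Hunk 5: at line 7 remove [xxe,laze,vixsw] add [cpu] -> 11 lines: sph rnt esxfv tza oiyez rtluz dlodg bbndm cpu wzt izs
Hunk 6: at line 3 remove [tza,oiyez,rtluz] add [zft,dag,yiuq] -> 11 lines: sph rnt esxfv zft dag yiuq dlodg bbndm cpu wzt izs
Final line count: 11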